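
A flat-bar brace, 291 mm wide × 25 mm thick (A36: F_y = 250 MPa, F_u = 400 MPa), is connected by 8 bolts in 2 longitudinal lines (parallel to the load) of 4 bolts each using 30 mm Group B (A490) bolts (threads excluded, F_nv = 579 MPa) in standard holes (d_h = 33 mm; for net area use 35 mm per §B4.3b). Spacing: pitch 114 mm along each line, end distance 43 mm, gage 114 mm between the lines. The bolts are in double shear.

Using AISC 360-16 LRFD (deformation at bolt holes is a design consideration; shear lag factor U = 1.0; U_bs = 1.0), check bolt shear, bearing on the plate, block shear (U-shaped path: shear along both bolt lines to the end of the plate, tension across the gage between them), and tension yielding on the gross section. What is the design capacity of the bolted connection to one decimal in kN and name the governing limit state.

1636.9 kN (gross-section yield governs)

Bolt shear: A_b = π(30)²/4 = 706.86 mm². φR_n = 0.75 × 579 × 706.86 × 8 × 2 = 4911.3 kN.
Bearing (25 mm plate, F_u = 400 MPa): end bolts L_c = 43 − 33/2 = 26.5, R_n = min(1.2×26.5×25×400, 2.4×30×25×400) = 318 kN/bolt; interior L_c = 114 − 33 = 81, R_n = 720 kN/bolt. φR_n = 0.75 × (2×318 + 6×720) = 3717.0 kN.
Block shear: shear path 2×[43+3×114] = 2×385 mm, A_gv = 19250, A_nv = 2×(385 − 3.5×35)×25 = 13125 mm²; tension across gage: (114 − 1×35)×25 = 1975 mm². R_n = min(0.6×400×13125, 0.6×250×19250) + 1.0×400×1975 = min(3150, 2887.5) + 790 = 3677.5 kN. φR_n = 0.75 × 3677.5 = 2758.1 kN.
Tension yield (gross): A_g = 291×25 = 7275 mm². φR_n = 0.90 × 250 × 7275 = 1636.9 kN.
Governing: min(4911.3, 3717.0, 2758.1, 1636.9) = 1636.9 kN → gross-section yield.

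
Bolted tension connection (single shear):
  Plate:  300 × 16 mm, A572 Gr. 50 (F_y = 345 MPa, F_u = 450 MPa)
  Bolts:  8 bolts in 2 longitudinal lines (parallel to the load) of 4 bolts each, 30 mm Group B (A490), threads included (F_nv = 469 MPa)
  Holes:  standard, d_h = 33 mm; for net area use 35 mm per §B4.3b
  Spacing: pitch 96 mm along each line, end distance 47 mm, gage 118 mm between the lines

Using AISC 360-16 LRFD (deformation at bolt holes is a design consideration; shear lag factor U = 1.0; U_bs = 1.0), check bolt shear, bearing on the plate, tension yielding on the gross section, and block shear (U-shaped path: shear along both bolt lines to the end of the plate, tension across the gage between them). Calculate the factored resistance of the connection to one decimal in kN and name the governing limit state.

Bolt shear: A_b = π(30)²/4 = 706.86 mm². φR_n = 0.75 × 469 × 706.86 × 8 × 1 = 1989.1 kN.
Bearing (16 mm plate, F_u = 450 MPa): end bolts L_c = 47 − 33/2 = 30.5, R_n = min(1.2×30.5×16×450, 2.4×30×16×450) = 263.52 kN/bolt; interior L_c = 96 − 33 = 63, R_n = 518.4 kN/bolt. φR_n = 0.75 × (2×263.52 + 6×518.4) = 2728.1 kN.
Tension yield (gross): A_g = 300×16 = 4800 mm². φR_n = 0.90 × 345 × 4800 = 1490.4 kN.
Block shear: shear path 2×[47+3×96] = 2×335 mm, A_gv = 10720, A_nv = 2×(335 − 3.5×35)×16 = 6800 mm²; tension across gage: (118 − 1×35)×16 = 1328 mm². R_n = min(0.6×450×6800, 0.6×345×10720) + 1.0×450×1328 = min(1836, 2219) + 597.6 = 2433.6 kN. φR_n = 0.75 × 2433.6 = 1825.2 kN.
Governing: min(1989.1, 2728.1, 1490.4, 1825.2) = 1490.4 kN → gross-section yield.

1490.4 kN (gross-section yield governs)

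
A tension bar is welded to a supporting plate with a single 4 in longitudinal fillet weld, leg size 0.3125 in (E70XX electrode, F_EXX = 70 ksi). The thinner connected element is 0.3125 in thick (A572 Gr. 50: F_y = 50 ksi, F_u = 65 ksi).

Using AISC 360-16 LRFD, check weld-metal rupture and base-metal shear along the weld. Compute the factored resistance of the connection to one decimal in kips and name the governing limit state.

Weld metal: throat = 0.707×0.3125 = 0.22094 in, L = 4 in. φR_n = 0.75 × 0.6 × 70 × 0.22094 × 4 = 27.8 kips.
Base metal shear (0.3125 in plate): yield φR_n = 1.0×0.6×50×0.3125×4 = 37.5 kips; rupture φR_n = 0.75×0.6×65×0.3125×4 = 36.6 kips; take 36.6 kips (rupture).
Governing: min(27.8, 36.6) = 27.8 kips → weld metal.

27.8 kips (weld metal governs)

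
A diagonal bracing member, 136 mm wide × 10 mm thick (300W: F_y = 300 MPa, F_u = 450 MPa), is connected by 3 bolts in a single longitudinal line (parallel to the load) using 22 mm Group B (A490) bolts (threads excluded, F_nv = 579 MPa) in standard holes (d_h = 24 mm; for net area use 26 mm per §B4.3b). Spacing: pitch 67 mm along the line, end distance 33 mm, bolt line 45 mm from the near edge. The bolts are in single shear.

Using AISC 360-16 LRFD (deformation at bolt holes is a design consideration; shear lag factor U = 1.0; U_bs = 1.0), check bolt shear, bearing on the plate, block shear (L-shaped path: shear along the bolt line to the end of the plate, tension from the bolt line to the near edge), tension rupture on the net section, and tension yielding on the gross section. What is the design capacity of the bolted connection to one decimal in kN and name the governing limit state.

Bolt shear: A_b = π(22)²/4 = 380.13 mm². φR_n = 0.75 × 579 × 380.13 × 3 × 1 = 495.2 kN.
Bearing (10 mm plate, F_u = 450 MPa): end bolts L_c = 33 − 24/2 = 21, R_n = min(1.2×21×10×450, 2.4×22×10×450) = 113.4 kN/bolt; interior L_c = 67 − 24 = 43, R_n = 232.2 kN/bolt. φR_n = 0.75 × (1×113.4 + 2×232.2) = 433.4 kN.
Block shear: shear path 1×[33+2×67] = 1×167 mm, A_gv = 1670, A_nv = 1×(167 − 2.5×26)×10 = 1020 mm²; tension to near edge: (45 − 0.5×26)×10 = 320 mm². R_n = min(0.6×450×1020, 0.6×300×1670) + 1.0×450×320 = min(275.4, 300.6) + 144 = 419.4 kN. φR_n = 0.75 × 419.4 = 314.6 kN.
Tension rupture (net): A_n = (136 − 1×26)×10 = 1100 mm² (U = 1.0, A_e = A_n). φR_n = 0.75 × 450 × 1100 = 371.3 kN.
Tension yield (gross): A_g = 136×10 = 1360 mm². φR_n = 0.90 × 300 × 1360 = 367.2 kN.
Governing: min(495.2, 433.4, 314.6, 371.3, 367.2) = 314.6 kN → block shear.

314.6 kN (block shear governs)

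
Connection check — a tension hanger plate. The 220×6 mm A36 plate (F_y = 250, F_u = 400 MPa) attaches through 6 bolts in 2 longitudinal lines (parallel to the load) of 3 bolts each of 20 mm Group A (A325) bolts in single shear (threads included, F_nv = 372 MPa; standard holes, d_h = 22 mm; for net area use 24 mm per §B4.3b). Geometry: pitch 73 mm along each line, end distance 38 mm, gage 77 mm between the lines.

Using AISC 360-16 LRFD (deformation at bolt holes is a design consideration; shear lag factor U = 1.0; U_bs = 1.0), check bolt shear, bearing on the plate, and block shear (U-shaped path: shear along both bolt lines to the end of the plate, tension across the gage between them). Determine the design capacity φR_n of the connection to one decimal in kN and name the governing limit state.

Bolt shear: A_b = π(20)²/4 = 314.16 mm². φR_n = 0.75 × 372 × 314.16 × 6 × 1 = 525.9 kN.
Bearing (6 mm plate, F_u = 400 MPa): end bolts L_c = 38 − 22/2 = 27, R_n = min(1.2×27×6×400, 2.4×20×6×400) = 77.76 kN/bolt; interior L_c = 73 − 22 = 51, R_n = 115.2 kN/bolt. φR_n = 0.75 × (2×77.76 + 4×115.2) = 462.2 kN.
Block shear: shear path 2×[38+2×73] = 2×184 mm, A_gv = 2208, A_nv = 2×(184 − 2.5×24)×6 = 1488 mm²; tension across gage: (77 − 1×24)×6 = 318 mm². R_n = min(0.6×400×1488, 0.6×250×2208) + 1.0×400×318 = min(357.12, 331.2) + 127.2 = 458.4 kN. φR_n = 0.75 × 458.4 = 343.8 kN.
Governing: min(525.9, 462.2, 343.8) = 343.8 kN → block shear.

343.8 kN (block shear governs)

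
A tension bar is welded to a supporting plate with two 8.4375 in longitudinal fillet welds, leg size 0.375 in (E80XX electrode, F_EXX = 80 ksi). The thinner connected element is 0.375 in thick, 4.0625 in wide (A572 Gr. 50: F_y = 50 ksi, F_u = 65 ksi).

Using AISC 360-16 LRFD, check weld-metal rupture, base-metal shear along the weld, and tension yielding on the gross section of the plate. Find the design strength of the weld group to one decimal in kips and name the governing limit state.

Weld metal: throat = 0.707×0.375 = 0.26513 in, L = 2×8.4375 = 16.875 in. φR_n = 0.75 × 0.6 × 80 × 0.26513 × 16.875 = 161.1 kips.
Base metal shear (0.375 in plate): yield φR_n = 1.0×0.6×50×0.375×16.875 = 189.8 kips; rupture φR_n = 0.75×0.6×65×0.375×16.875 = 185.1 kips; take 185.1 kips (rupture).
Tension yield (gross): A_g = 4.0625×0.375 = 1.5234 in². φR_n = 0.90 × 50 × 1.5234 = 68.6 kips.
Governing: min(161.1, 185.1, 68.6) = 68.6 kips → gross-section yield.

68.6 kips (gross-section yield governs)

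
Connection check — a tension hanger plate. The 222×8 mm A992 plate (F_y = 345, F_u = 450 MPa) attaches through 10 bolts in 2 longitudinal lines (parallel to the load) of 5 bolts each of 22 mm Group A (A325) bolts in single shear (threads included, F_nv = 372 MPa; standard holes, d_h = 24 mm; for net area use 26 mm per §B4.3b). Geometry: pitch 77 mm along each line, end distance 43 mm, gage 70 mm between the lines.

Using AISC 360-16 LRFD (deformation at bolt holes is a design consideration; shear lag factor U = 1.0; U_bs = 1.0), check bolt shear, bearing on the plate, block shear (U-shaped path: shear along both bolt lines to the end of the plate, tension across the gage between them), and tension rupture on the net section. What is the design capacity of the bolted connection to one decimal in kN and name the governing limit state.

Bolt shear: A_b = π(22)²/4 = 380.13 mm². φR_n = 0.75 × 372 × 380.13 × 10 × 1 = 1060.6 kN.
Bearing (8 mm plate, F_u = 450 MPa): end bolts L_c = 43 − 24/2 = 31, R_n = min(1.2×31×8×450, 2.4×22×8×450) = 133.92 kN/bolt; interior L_c = 77 − 24 = 53, R_n = 190.08 kN/bolt. φR_n = 0.75 × (2×133.92 + 8×190.08) = 1341.4 kN.
Block shear: shear path 2×[43+4×77] = 2×351 mm, A_gv = 5616, A_nv = 2×(351 − 4.5×26)×8 = 3744 mm²; tension across gage: (70 − 1×26)×8 = 352 mm². R_n = min(0.6×450×3744, 0.6×345×5616) + 1.0×450×352 = min(1010.9, 1162.5) + 158.4 = 1169.3 kN. φR_n = 0.75 × 1169.3 = 877.0 kN.
Tension rupture (net): A_n = (222 − 2×26)×8 = 1360 mm² (U = 1.0, A_e = A_n). φR_n = 0.75 × 450 × 1360 = 459.0 kN.
Governing: min(1060.6, 1341.4, 877.0, 459.0) = 459.0 kN → net-section rupture.

459.0 kN (net-section rupture governs)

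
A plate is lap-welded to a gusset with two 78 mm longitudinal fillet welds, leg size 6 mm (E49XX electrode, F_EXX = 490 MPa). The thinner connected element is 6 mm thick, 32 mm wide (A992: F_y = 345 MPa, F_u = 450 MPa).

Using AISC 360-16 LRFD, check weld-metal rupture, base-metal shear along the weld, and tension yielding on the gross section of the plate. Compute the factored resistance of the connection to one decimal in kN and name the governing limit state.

59.6 kN (gross-section yield governs)

Weld metal: throat = 0.707×6 = 4.242 mm, L = 2×78 = 156 mm. φR_n = 0.75 × 0.6 × 490 × 4.242 × 156 = 145.9 kN.
Base metal shear (6 mm plate): yield φR_n = 1.0×0.6×345×6×156 = 193.8 kN; rupture φR_n = 0.75×0.6×450×6×156 = 189.5 kN; take 189.5 kN (rupture).
Tension yield (gross): A_g = 32×6 = 192 mm². φR_n = 0.90 × 345 × 192 = 59.6 kN.
Governing: min(145.9, 189.5, 59.6) = 59.6 kN → gross-section yield.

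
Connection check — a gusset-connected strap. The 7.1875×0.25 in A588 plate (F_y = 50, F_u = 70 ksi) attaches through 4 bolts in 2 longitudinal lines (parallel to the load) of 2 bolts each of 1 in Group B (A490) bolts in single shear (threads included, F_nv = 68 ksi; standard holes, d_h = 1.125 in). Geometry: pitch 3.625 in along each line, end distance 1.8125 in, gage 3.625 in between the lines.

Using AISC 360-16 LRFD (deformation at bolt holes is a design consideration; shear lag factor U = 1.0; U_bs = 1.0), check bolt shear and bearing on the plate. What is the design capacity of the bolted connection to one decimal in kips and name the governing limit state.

Bolt shear: A_b = π(1)²/4 = 0.7854 in². φR_n = 0.75 × 68 × 0.7854 × 4 × 1 = 160.2 kips.
Bearing (0.25 in plate, F_u = 70 ksi): end bolts L_c = 1.8125 − 1.125/2 = 1.25, R_n = min(1.2×1.25×0.25×70, 2.4×1×0.25×70) = 26.25 kips/bolt; interior L_c = 3.625 − 1.125 = 2.5, R_n = 42 kips/bolt. φR_n = 0.75 × (2×26.25 + 2×42) = 102.4 kips.
Governing: min(160.2, 102.4) = 102.4 kips → bearing.

102.4 kips (bearing governs)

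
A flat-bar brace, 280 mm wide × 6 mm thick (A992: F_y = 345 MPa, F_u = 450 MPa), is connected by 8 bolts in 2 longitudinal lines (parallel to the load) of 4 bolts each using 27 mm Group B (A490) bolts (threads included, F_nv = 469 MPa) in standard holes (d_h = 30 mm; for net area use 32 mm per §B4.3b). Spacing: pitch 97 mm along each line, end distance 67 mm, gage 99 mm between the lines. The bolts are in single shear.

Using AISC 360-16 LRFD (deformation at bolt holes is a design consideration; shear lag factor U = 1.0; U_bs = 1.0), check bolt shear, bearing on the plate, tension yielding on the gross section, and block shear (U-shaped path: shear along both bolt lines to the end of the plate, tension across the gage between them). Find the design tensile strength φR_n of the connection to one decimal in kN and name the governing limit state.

Bolt shear: A_b = π(27)²/4 = 572.56 mm². φR_n = 0.75 × 469 × 572.56 × 8 × 1 = 1611.2 kN.
Bearing (6 mm plate, F_u = 450 MPa): end bolts L_c = 67 − 30/2 = 52, R_n = min(1.2×52×6×450, 2.4×27×6×450) = 168.48 kN/bolt; interior L_c = 97 − 30 = 67, R_n = 174.96 kN/bolt. φR_n = 0.75 × (2×168.48 + 6×174.96) = 1040.0 kN.
Tension yield (gross): A_g = 280×6 = 1680 mm². φR_n = 0.90 × 345 × 1680 = 521.6 kN.
Block shear: shear path 2×[67+3×97] = 2×358 mm, A_gv = 4296, A_nv = 2×(358 − 3.5×32)×6 = 2952 mm²; tension across gage: (99 − 1×32)×6 = 402 mm². R_n = min(0.6×450×2952, 0.6×345×4296) + 1.0×450×402 = min(797.04, 889.27) + 180.9 = 977.94 kN. φR_n = 0.75 × 977.94 = 733.5 kN.
Governing: min(1611.2, 1040.0, 521.6, 733.5) = 521.6 kN → gross-section yield.

521.6 kN (gross-section yield governs)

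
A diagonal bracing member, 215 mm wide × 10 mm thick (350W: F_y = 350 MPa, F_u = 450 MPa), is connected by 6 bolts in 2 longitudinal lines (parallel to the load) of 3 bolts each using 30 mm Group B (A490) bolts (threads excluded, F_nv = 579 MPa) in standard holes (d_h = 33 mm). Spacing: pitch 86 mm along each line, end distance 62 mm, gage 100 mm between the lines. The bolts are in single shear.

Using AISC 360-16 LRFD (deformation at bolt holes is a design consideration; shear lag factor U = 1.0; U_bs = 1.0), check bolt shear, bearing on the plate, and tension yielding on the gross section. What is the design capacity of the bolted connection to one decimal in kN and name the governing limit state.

Bolt shear: A_b = π(30)²/4 = 706.86 mm². φR_n = 0.75 × 579 × 706.86 × 6 × 1 = 1841.7 kN.
Bearing (10 mm plate, F_u = 450 MPa): end bolts L_c = 62 − 33/2 = 45.5, R_n = min(1.2×45.5×10×450, 2.4×30×10×450) = 245.7 kN/bolt; interior L_c = 86 − 33 = 53, R_n = 286.2 kN/bolt. φR_n = 0.75 × (2×245.7 + 4×286.2) = 1227.2 kN.
Tension yield (gross): A_g = 215×10 = 2150 mm². φR_n = 0.90 × 350 × 2150 = 677.3 kN.
Governing: min(1841.7, 1227.2, 677.3) = 677.3 kN → gross-section yield.

677.3 kN (gross-section yield governs)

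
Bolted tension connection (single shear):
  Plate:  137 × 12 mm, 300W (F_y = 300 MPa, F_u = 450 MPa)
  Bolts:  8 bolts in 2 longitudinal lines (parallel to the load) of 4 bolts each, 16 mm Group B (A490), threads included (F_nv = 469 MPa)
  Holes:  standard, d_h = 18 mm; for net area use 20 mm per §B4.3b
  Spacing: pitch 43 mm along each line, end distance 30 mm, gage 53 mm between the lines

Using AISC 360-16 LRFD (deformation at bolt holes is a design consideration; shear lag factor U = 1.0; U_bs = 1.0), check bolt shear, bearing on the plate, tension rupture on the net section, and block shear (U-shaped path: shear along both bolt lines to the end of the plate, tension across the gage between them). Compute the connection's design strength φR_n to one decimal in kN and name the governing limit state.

Bolt shear: A_b = π(16)²/4 = 201.06 mm². φR_n = 0.75 × 469 × 201.06 × 8 × 1 = 565.8 kN.
Bearing (12 mm plate, F_u = 450 MPa): end bolts L_c = 30 − 18/2 = 21, R_n = min(1.2×21×12×450, 2.4×16×12×450) = 136.08 kN/bolt; interior L_c = 43 − 18 = 25, R_n = 162 kN/bolt. φR_n = 0.75 × (2×136.08 + 6×162) = 933.1 kN.
Tension rupture (net): A_n = (137 − 2×20)×12 = 1164 mm² (U = 1.0, A_e = A_n). φR_n = 0.75 × 450 × 1164 = 392.9 kN.
Block shear: shear path 2×[30+3×43] = 2×159 mm, A_gv = 3816, A_nv = 2×(159 − 3.5×20)×12 = 2136 mm²; tension across gage: (53 − 1×20)×12 = 396 mm². R_n = min(0.6×450×2136, 0.6×300×3816) + 1.0×450×396 = min(576.72, 686.88) + 178.2 = 754.92 kN. φR_n = 0.75 × 754.92 = 566.2 kN.
Governing: min(565.8, 933.1, 392.9, 566.2) = 392.9 kN → net-section rupture.

392.9 kN (net-section rupture governs)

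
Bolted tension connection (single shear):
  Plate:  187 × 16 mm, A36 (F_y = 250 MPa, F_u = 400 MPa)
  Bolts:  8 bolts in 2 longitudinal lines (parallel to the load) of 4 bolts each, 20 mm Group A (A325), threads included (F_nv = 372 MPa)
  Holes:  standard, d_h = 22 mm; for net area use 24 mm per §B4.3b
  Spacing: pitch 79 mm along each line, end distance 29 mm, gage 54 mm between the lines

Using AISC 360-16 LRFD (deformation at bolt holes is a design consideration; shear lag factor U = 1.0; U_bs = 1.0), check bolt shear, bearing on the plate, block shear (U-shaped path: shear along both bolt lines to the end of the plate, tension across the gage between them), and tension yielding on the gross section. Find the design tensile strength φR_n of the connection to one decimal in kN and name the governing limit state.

Bolt shear: A_b = π(20)²/4 = 314.16 mm². φR_n = 0.75 × 372 × 314.16 × 8 × 1 = 701.2 kN.
Bearing (16 mm plate, F_u = 400 MPa): end bolts L_c = 29 − 22/2 = 18, R_n = min(1.2×18×16×400, 2.4×20×16×400) = 138.24 kN/bolt; interior L_c = 79 − 22 = 57, R_n = 307.2 kN/bolt. φR_n = 0.75 × (2×138.24 + 6×307.2) = 1589.8 kN.
Block shear: shear path 2×[29+3×79] = 2×266 mm, A_gv = 8512, A_nv = 2×(266 − 3.5×24)×16 = 5824 mm²; tension across gage: (54 − 1×24)×16 = 480 mm². R_n = min(0.6×400×5824, 0.6×250×8512) + 1.0×400×480 = min(1397.8, 1276.8) + 192 = 1468.8 kN. φR_n = 0.75 × 1468.8 = 1101.6 kN.
Tension yield (gross): A_g = 187×16 = 2992 mm². φR_n = 0.90 × 250 × 2992 = 673.2 kN.
Governing: min(701.2, 1589.8, 1101.6, 673.2) = 673.2 kN → gross-section yield.

673.2 kN (gross-section yield governs)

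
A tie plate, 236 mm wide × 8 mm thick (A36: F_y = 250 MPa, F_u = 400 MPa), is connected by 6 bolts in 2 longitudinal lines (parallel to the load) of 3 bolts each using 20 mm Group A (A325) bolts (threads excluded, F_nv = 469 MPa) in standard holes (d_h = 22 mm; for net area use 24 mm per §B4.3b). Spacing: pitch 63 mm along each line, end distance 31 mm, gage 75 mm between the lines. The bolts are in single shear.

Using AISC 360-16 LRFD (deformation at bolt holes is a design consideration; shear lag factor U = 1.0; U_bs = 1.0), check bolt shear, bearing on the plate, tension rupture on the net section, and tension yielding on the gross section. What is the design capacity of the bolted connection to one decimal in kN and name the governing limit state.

Bolt shear: A_b = π(20)²/4 = 314.16 mm². φR_n = 0.75 × 469 × 314.16 × 6 × 1 = 663.0 kN.
Bearing (8 mm plate, F_u = 400 MPa): end bolts L_c = 31 − 22/2 = 20, R_n = min(1.2×20×8×400, 2.4×20×8×400) = 76.8 kN/bolt; interior L_c = 63 − 22 = 41, R_n = 153.6 kN/bolt. φR_n = 0.75 × (2×76.8 + 4×153.6) = 576.0 kN.
Tension rupture (net): A_n = (236 − 2×24)×8 = 1504 mm² (U = 1.0, A_e = A_n). φR_n = 0.75 × 400 × 1504 = 451.2 kN.
Tension yield (gross): A_g = 236×8 = 1888 mm². φR_n = 0.90 × 250 × 1888 = 424.8 kN.
Governing: min(663.0, 576.0, 451.2, 424.8) = 424.8 kN → gross-section yield.

424.8 kN (gross-section yield governs)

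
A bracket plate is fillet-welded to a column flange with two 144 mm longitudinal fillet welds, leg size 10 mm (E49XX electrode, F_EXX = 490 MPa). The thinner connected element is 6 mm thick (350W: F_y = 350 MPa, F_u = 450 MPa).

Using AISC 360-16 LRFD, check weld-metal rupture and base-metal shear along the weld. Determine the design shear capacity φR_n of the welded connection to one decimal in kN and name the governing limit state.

349.9 kN (base-metal shear governs)

Weld metal: throat = 0.707×10 = 7.07 mm, L = 2×144 = 288 mm. φR_n = 0.75 × 0.6 × 490 × 7.07 × 288 = 449.0 kN.
Base metal shear (6 mm plate): yield φR_n = 1.0×0.6×350×6×288 = 362.9 kN; rupture φR_n = 0.75×0.6×450×6×288 = 349.9 kN; take 349.9 kN (rupture).
Governing: min(449.0, 349.9) = 349.9 kN → base-metal shear.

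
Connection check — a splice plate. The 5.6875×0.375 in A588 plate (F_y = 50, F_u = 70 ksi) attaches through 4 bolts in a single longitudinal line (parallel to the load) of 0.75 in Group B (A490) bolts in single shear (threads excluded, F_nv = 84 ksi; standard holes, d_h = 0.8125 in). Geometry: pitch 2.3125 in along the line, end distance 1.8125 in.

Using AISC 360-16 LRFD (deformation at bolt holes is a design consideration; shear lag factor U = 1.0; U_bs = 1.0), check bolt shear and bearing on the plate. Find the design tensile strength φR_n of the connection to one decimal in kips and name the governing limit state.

111.3 kips (bolt shear governs)

Bolt shear: A_b = π(0.75)²/4 = 0.44179 in². φR_n = 0.75 × 84 × 0.44179 × 4 × 1 = 111.3 kips.
Bearing (0.375 in plate, F_u = 70 ksi): end bolts L_c = 1.8125 − 0.8125/2 = 1.40625, R_n = min(1.2×1.40625×0.375×70, 2.4×0.75×0.375×70) = 44.297 kips/bolt; interior L_c = 2.3125 − 0.8125 = 1.5, R_n = 47.25 kips/bolt. φR_n = 0.75 × (1×44.297 + 3×47.25) = 139.5 kips.
Governing: min(111.3, 139.5) = 111.3 kips → bolt shear.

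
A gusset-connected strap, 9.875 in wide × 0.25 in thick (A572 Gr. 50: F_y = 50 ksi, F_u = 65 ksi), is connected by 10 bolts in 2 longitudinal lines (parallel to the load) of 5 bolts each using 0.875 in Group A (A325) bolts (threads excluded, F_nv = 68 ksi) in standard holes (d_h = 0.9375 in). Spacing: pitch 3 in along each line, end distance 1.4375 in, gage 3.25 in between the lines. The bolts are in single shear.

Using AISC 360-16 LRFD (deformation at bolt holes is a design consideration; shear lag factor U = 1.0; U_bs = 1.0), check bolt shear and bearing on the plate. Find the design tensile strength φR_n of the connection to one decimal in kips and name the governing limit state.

233.1 kips (bearing governs)

Bolt shear: A_b = π(0.875)²/4 = 0.60132 in². φR_n = 0.75 × 68 × 0.60132 × 10 × 1 = 306.7 kips.
Bearing (0.25 in plate, F_u = 65 ksi): end bolts L_c = 1.4375 − 0.9375/2 = 0.96875, R_n = min(1.2×0.96875×0.25×65, 2.4×0.875×0.25×65) = 18.891 kips/bolt; interior L_c = 3 − 0.9375 = 2.0625, R_n = 34.125 kips/bolt. φR_n = 0.75 × (2×18.891 + 8×34.125) = 233.1 kips.
Governing: min(306.7, 233.1) = 233.1 kips → bearing.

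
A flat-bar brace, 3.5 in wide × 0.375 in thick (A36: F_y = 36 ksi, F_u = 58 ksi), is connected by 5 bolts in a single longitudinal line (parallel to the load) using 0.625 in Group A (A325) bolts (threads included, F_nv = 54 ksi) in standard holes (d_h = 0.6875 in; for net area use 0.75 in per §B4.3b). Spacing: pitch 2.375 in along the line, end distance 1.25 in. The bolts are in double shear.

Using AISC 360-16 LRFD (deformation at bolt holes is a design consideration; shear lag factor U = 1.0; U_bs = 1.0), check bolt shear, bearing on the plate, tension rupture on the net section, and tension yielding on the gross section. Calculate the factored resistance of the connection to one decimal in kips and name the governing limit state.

Bolt shear: A_b = π(0.625)²/4 = 0.3068 in². φR_n = 0.75 × 54 × 0.3068 × 5 × 2 = 124.3 kips.
Bearing (0.375 in plate, F_u = 58 ksi): end bolts L_c = 1.25 − 0.6875/2 = 0.90625, R_n = min(1.2×0.90625×0.375×58, 2.4×0.625×0.375×58) = 23.653 kips/bolt; interior L_c = 2.375 − 0.6875 = 1.6875, R_n = 32.625 kips/bolt. φR_n = 0.75 × (1×23.653 + 4×32.625) = 115.6 kips.
Tension rupture (net): A_n = (3.5 − 1×0.75)×0.375 = 1.0313 in² (U = 1.0, A_e = A_n). φR_n = 0.75 × 58 × 1.0313 = 44.9 kips.
Tension yield (gross): A_g = 3.5×0.375 = 1.3125 in². φR_n = 0.90 × 36 × 1.3125 = 42.5 kips.
Governing: min(124.3, 115.6, 44.9, 42.5) = 42.5 kips → gross-section yield.

42.5 kips (gross-section yield governs)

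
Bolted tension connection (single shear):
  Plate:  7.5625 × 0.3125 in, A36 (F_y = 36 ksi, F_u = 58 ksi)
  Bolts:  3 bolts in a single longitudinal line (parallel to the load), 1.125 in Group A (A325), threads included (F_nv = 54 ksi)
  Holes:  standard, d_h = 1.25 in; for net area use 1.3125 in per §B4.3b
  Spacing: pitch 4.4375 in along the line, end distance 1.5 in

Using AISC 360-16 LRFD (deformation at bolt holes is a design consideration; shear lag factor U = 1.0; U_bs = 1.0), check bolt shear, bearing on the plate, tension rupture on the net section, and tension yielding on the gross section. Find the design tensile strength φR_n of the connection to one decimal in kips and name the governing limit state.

Bolt shear: A_b = π(1.125)²/4 = 0.99402 in². φR_n = 0.75 × 54 × 0.99402 × 3 × 1 = 120.8 kips.
Bearing (0.3125 in plate, F_u = 58 ksi): end bolts L_c = 1.5 − 1.25/2 = 0.875, R_n = min(1.2×0.875×0.3125×58, 2.4×1.125×0.3125×58) = 19.031 kips/bolt; interior L_c = 4.4375 − 1.25 = 3.1875, R_n = 48.938 kips/bolt. φR_n = 0.75 × (1×19.031 + 2×48.938) = 87.7 kips.
Tension rupture (net): A_n = (7.5625 − 1×1.3125)×0.3125 = 1.9531 in² (U = 1.0, A_e = A_n). φR_n = 0.75 × 58 × 1.9531 = 85.0 kips.
Tension yield (gross): A_g = 7.5625×0.3125 = 2.3633 in². φR_n = 0.90 × 36 × 2.3633 = 76.6 kips.
Governing: min(120.8, 87.7, 85.0, 76.6) = 76.6 kips → gross-section yield.

76.6 kips (gross-section yield governs)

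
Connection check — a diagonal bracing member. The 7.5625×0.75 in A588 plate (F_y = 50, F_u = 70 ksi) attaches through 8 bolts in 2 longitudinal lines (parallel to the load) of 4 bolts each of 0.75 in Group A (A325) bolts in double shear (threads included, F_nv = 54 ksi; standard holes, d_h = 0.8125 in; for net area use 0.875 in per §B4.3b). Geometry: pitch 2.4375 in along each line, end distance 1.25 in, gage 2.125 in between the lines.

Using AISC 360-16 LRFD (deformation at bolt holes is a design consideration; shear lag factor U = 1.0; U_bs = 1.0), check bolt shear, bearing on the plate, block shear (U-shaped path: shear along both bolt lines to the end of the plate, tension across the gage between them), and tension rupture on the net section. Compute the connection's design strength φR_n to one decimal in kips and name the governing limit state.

228.9 kips (net-section rupture governs)

Bolt shear: A_b = π(0.75)²/4 = 0.44179 in². φR_n = 0.75 × 54 × 0.44179 × 8 × 2 = 286.3 kips.
Bearing (0.75 in plate, F_u = 70 ksi): end bolts L_c = 1.25 − 0.8125/2 = 0.84375, R_n = min(1.2×0.84375×0.75×70, 2.4×0.75×0.75×70) = 53.156 kips/bolt; interior L_c = 2.4375 − 0.8125 = 1.625, R_n = 94.5 kips/bolt. φR_n = 0.75 × (2×53.156 + 6×94.5) = 505.0 kips.
Block shear: shear path 2×[1.25+3×2.4375] = 2×8.5625 in, A_gv = 12.844, A_nv = 2×(8.5625 − 3.5×0.875)×0.75 = 8.25 in²; tension across gage: (2.125 − 1×0.875)×0.75 = 0.9375 in². R_n = min(0.6×70×8.25, 0.6×50×12.844) + 1.0×70×0.9375 = min(346.5, 385.32) + 65.625 = 412.13 kips. φR_n = 0.75 × 412.13 = 309.1 kips.
Tension rupture (net): A_n = (7.5625 − 2×0.875)×0.75 = 4.3594 in² (U = 1.0, A_e = A_n). φR_n = 0.75 × 70 × 4.3594 = 228.9 kips.
Governing: min(286.3, 505.0, 309.1, 228.9) = 228.9 kips → net-section rupture.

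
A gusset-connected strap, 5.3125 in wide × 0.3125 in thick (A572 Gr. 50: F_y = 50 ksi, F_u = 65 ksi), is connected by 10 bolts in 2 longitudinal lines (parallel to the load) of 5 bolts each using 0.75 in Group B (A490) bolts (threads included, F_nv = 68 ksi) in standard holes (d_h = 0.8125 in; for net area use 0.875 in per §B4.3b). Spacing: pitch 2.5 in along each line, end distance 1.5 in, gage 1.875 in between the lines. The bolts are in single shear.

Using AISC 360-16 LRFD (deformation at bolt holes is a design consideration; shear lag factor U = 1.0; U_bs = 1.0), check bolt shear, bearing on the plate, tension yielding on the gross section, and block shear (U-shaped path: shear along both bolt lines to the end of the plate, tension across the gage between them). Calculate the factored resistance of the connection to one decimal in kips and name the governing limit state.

Bolt shear: A_b = π(0.75)²/4 = 0.44179 in². φR_n = 0.75 × 68 × 0.44179 × 10 × 1 = 225.3 kips.
Bearing (0.3125 in plate, F_u = 65 ksi): end bolts L_c = 1.5 − 0.8125/2 = 1.09375, R_n = min(1.2×1.09375×0.3125×65, 2.4×0.75×0.3125×65) = 26.66 kips/bolt; interior L_c = 2.5 − 0.8125 = 1.6875, R_n = 36.563 kips/bolt. φR_n = 0.75 × (2×26.66 + 8×36.563) = 259.4 kips.
Tension yield (gross): A_g = 5.3125×0.3125 = 1.6602 in². φR_n = 0.90 × 50 × 1.6602 = 74.7 kips.
Block shear: shear path 2×[1.5+4×2.5] = 2×11.5 in, A_gv = 7.1875, A_nv = 2×(11.5 − 4.5×0.875)×0.3125 = 4.7266 in²; tension across gage: (1.875 − 1×0.875)×0.3125 = 0.3125 in². R_n = min(0.6×65×4.7266, 0.6×50×7.1875) + 1.0×65×0.3125 = min(184.34, 215.63) + 20.313 = 204.65 kips. φR_n = 0.75 × 204.65 = 153.5 kips.
Governing: min(225.3, 259.4, 74.7, 153.5) = 74.7 kips → gross-section yield.

74.7 kips (gross-section yield governs)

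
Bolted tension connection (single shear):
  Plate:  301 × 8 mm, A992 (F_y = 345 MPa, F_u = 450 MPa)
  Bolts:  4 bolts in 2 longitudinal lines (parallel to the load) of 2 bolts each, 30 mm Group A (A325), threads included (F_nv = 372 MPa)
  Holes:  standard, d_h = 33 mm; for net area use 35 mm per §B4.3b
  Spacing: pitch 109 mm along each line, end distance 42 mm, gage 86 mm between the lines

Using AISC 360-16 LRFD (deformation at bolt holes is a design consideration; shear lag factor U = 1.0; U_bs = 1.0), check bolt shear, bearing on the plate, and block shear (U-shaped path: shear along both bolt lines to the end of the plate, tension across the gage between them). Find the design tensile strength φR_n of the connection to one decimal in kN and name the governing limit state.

456.8 kN (block shear governs)

Bolt shear: A_b = π(30)²/4 = 706.86 mm². φR_n = 0.75 × 372 × 706.86 × 4 × 1 = 788.9 kN.
Bearing (8 mm plate, F_u = 450 MPa): end bolts L_c = 42 − 33/2 = 25.5, R_n = min(1.2×25.5×8×450, 2.4×30×8×450) = 110.16 kN/bolt; interior L_c = 109 − 33 = 76, R_n = 259.2 kN/bolt. φR_n = 0.75 × (2×110.16 + 2×259.2) = 554.0 kN.
Block shear: shear path 2×[42+1×109] = 2×151 mm, A_gv = 2416, A_nv = 2×(151 − 1.5×35)×8 = 1576 mm²; tension across gage: (86 − 1×35)×8 = 408 mm². R_n = min(0.6×450×1576, 0.6×345×2416) + 1.0×450×408 = min(425.52, 500.11) + 183.6 = 609.12 kN. φR_n = 0.75 × 609.12 = 456.8 kN.
Governing: min(788.9, 554.0, 456.8) = 456.8 kN → block shear.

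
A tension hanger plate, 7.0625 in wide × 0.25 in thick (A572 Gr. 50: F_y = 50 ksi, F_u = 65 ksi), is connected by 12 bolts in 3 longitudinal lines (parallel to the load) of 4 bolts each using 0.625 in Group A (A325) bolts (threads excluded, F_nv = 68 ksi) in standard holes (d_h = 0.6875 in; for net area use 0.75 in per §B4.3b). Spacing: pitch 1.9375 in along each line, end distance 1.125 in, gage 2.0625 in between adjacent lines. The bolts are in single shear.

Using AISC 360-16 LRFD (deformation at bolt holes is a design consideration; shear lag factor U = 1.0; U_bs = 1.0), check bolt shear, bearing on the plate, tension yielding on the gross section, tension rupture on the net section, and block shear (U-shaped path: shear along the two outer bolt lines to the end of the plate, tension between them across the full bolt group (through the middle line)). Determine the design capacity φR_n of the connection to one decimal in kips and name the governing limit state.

58.7 kips (net-section rupture governs)

Bolt shear: A_b = π(0.625)²/4 = 0.3068 in². φR_n = 0.75 × 68 × 0.3068 × 12 × 1 = 187.8 kips.
Bearing (0.25 in plate, F_u = 65 ksi): end bolts L_c = 1.125 − 0.6875/2 = 0.78125, R_n = min(1.2×0.78125×0.25×65, 2.4×0.625×0.25×65) = 15.234 kips/bolt; interior L_c = 1.9375 − 0.6875 = 1.25, R_n = 24.375 kips/bolt. φR_n = 0.75 × (3×15.234 + 9×24.375) = 198.8 kips.
Tension yield (gross): A_g = 7.0625×0.25 = 1.7656 in². φR_n = 0.90 × 50 × 1.7656 = 79.5 kips.
Tension rupture (net): A_n = (7.0625 − 3×0.75)×0.25 = 1.2031 in² (U = 1.0, A_e = A_n). φR_n = 0.75 × 65 × 1.2031 = 58.7 kips.
Block shear: shear path 2×[1.125+3×1.9375] = 2×6.9375 in, A_gv = 3.4688, A_nv = 2×(6.9375 − 3.5×0.75)×0.25 = 2.1563 in²; tension across gage: (4.125 − 2×0.75)×0.25 = 0.65625 in². R_n = min(0.6×65×2.1563, 0.6×50×3.4688) + 1.0×65×0.65625 = min(84.096, 104.06) + 42.656 = 126.75 kips. φR_n = 0.75 × 126.75 = 95.1 kips.
Governing: min(187.8, 198.8, 79.5, 58.7, 95.1) = 58.7 kips → net-section rupture.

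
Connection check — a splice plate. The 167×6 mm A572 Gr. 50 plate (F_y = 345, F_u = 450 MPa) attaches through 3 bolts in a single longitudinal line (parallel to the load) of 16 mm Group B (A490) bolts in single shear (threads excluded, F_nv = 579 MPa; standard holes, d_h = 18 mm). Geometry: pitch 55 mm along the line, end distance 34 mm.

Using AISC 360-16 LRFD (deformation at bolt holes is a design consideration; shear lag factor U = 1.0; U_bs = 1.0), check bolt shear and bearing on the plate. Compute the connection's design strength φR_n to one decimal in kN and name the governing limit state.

Bolt shear: A_b = π(16)²/4 = 201.06 mm². φR_n = 0.75 × 579 × 201.06 × 3 × 1 = 261.9 kN.
Bearing (6 mm plate, F_u = 450 MPa): end bolts L_c = 34 − 18/2 = 25, R_n = min(1.2×25×6×450, 2.4×16×6×450) = 81 kN/bolt; interior L_c = 55 − 18 = 37, R_n = 103.68 kN/bolt. φR_n = 0.75 × (1×81 + 2×103.68) = 216.3 kN.
Governing: min(261.9, 216.3) = 216.3 kN → bearing.

216.3 kN (bearing governs)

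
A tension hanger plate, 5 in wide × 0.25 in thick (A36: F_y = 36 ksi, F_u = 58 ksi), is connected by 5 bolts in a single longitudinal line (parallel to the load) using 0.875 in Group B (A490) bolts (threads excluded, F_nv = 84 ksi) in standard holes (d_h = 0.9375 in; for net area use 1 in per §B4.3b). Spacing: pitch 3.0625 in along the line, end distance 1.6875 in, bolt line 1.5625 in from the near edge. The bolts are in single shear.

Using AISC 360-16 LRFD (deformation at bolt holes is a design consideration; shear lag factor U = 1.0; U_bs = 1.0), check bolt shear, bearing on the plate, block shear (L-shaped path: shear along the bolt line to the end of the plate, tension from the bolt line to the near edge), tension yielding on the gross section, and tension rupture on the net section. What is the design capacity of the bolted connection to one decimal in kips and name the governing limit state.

40.5 kips (gross-section yield governs)

Bolt shear: A_b = π(0.875)²/4 = 0.60132 in². φR_n = 0.75 × 84 × 0.60132 × 5 × 1 = 189.4 kips.
Bearing (0.25 in plate, F_u = 58 ksi): end bolts L_c = 1.6875 − 0.9375/2 = 1.21875, R_n = min(1.2×1.21875×0.25×58, 2.4×0.875×0.25×58) = 21.206 kips/bolt; interior L_c = 3.0625 − 0.9375 = 2.125, R_n = 30.45 kips/bolt. φR_n = 0.75 × (1×21.206 + 4×30.45) = 107.3 kips.
Block shear: shear path 1×[1.6875+4×3.0625] = 1×13.9375 in, A_gv = 3.4844, A_nv = 1×(13.9375 − 4.5×1)×0.25 = 2.3594 in²; tension to near edge: (1.5625 − 0.5×1)×0.25 = 0.26563 in². R_n = min(0.6×58×2.3594, 0.6×36×3.4844) + 1.0×58×0.26563 = min(82.107, 75.263) + 15.407 = 90.67 kips. φR_n = 0.75 × 90.67 = 68.0 kips.
Tension yield (gross): A_g = 5×0.25 = 1.25 in². φR_n = 0.90 × 36 × 1.25 = 40.5 kips.
Tension rupture (net): A_n = (5 − 1×1)×0.25 = 1 in² (U = 1.0, A_e = A_n). φR_n = 0.75 × 58 × 1 = 43.5 kips.
Governing: min(189.4, 107.3, 68.0, 40.5, 43.5) = 40.5 kips → gross-section yield.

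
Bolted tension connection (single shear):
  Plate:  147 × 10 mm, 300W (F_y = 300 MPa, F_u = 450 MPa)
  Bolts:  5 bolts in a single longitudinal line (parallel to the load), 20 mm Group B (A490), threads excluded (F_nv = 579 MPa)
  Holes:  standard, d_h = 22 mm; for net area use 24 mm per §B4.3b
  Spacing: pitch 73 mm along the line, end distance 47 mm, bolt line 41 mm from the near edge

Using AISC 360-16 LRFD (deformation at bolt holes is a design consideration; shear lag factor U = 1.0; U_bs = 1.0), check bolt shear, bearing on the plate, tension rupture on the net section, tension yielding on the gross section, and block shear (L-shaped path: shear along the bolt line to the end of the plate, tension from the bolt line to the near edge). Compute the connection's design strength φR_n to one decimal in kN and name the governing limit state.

Bolt shear: A_b = π(20)²/4 = 314.16 mm². φR_n = 0.75 × 579 × 314.16 × 5 × 1 = 682.1 kN.
Bearing (10 mm plate, F_u = 450 MPa): end bolts L_c = 47 − 22/2 = 36, R_n = min(1.2×36×10×450, 2.4×20×10×450) = 194.4 kN/bolt; interior L_c = 73 − 22 = 51, R_n = 216 kN/bolt. φR_n = 0.75 × (1×194.4 + 4×216) = 793.8 kN.
Tension rupture (net): A_n = (147 − 1×24)×10 = 1230 mm² (U = 1.0, A_e = A_n). φR_n = 0.75 × 450 × 1230 = 415.1 kN.
Tension yield (gross): A_g = 147×10 = 1470 mm². φR_n = 0.90 × 300 × 1470 = 396.9 kN.
Block shear: shear path 1×[47+4×73] = 1×339 mm, A_gv = 3390, A_nv = 1×(339 − 4.5×24)×10 = 2310 mm²; tension to near edge: (41 − 0.5×24)×10 = 290 mm². R_n = min(0.6×450×2310, 0.6×300×3390) + 1.0×450×290 = min(623.7, 610.2) + 130.5 = 740.7 kN. φR_n = 0.75 × 740.7 = 555.5 kN.
Governing: min(682.1, 793.8, 415.1, 396.9, 555.5) = 396.9 kN → gross-section yield.

396.9 kN (gross-section yield governs)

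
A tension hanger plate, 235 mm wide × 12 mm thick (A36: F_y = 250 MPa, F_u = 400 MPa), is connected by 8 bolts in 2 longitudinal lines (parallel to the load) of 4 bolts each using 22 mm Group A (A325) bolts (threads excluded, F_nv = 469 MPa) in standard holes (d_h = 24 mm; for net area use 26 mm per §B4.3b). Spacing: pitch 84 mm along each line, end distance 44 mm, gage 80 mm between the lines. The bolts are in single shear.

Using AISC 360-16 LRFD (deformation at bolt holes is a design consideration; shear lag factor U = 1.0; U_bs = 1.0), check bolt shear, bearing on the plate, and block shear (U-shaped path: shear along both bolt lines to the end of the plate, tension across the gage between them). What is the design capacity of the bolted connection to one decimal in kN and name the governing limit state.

Bolt shear: A_b = π(22)²/4 = 380.13 mm². φR_n = 0.75 × 469 × 380.13 × 8 × 1 = 1069.7 kN.
Bearing (12 mm plate, F_u = 400 MPa): end bolts L_c = 44 − 24/2 = 32, R_n = min(1.2×32×12×400, 2.4×22×12×400) = 184.32 kN/bolt; interior L_c = 84 − 24 = 60, R_n = 253.44 kN/bolt. φR_n = 0.75 × (2×184.32 + 6×253.44) = 1417.0 kN.
Block shear: shear path 2×[44+3×84] = 2×296 mm, A_gv = 7104, A_nv = 2×(296 − 3.5×26)×12 = 4920 mm²; tension across gage: (80 − 1×26)×12 = 648 mm². R_n = min(0.6×400×4920, 0.6×250×7104) + 1.0×400×648 = min(1180.8, 1065.6) + 259.2 = 1324.8 kN. φR_n = 0.75 × 1324.8 = 993.6 kN.
Governing: min(1069.7, 1417.0, 993.6) = 993.6 kN → block shear.

993.6 kN (block shear governs)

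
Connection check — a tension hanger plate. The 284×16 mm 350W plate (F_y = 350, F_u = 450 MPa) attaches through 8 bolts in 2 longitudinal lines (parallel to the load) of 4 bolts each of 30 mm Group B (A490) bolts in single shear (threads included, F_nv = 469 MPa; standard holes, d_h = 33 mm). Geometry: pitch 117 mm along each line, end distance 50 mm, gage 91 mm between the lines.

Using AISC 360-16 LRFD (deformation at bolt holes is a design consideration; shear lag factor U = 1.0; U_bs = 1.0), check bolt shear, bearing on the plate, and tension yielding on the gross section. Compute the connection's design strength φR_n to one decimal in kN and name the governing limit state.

Bolt shear: A_b = π(30)²/4 = 706.86 mm². φR_n = 0.75 × 469 × 706.86 × 8 × 1 = 1989.1 kN.
Bearing (16 mm plate, F_u = 450 MPa): end bolts L_c = 50 − 33/2 = 33.5, R_n = min(1.2×33.5×16×450, 2.4×30×16×450) = 289.44 kN/bolt; interior L_c = 117 − 33 = 84, R_n = 518.4 kN/bolt. φR_n = 0.75 × (2×289.44 + 6×518.4) = 2767.0 kN.
Tension yield (gross): A_g = 284×16 = 4544 mm². φR_n = 0.90 × 350 × 4544 = 1431.4 kN.
Governing: min(1989.1, 2767.0, 1431.4) = 1431.4 kN → gross-section yield.

1431.4 kN (gross-section yield governs)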